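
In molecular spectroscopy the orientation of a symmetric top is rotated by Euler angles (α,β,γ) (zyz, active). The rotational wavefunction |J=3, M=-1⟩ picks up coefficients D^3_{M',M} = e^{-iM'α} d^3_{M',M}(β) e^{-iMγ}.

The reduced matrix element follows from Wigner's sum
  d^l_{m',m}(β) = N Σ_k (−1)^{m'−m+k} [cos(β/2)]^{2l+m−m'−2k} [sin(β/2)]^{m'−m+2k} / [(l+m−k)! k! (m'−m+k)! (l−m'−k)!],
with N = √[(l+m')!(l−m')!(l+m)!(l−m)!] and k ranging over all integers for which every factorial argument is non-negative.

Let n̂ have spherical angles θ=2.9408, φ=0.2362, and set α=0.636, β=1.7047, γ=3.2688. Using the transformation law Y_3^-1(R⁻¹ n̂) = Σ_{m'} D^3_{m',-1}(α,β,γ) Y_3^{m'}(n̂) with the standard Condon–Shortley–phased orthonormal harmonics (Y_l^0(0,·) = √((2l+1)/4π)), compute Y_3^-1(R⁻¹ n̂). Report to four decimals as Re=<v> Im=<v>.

Need the full column D^3_{m',-1} for m'=−3..3 at α=0.636, β=1.7047, γ=3.2688.
cos(β/2)=0.658216, sin(β/2)=0.752829
d^3_{-3,-1}: single k=2 term ⇒ +0.412014;  D = +0.184540-0.368376i
d^3_{-2,-1}: k∈[1..2] ⇒ +0.294129 -0.769528 = -0.475399;  D = +0.081174+0.468418i
d^3_{-1,-1}: k∈[0..2] ⇒ +0.081322 -0.851052 +0.834976 = +0.065246;  D = -0.047148-0.045101i
d^3_{0,-1}: k∈[0..2] ⇒ -0.322202 +1.264464 -0.551368 = +0.390893;  D = -0.387735-0.049591i
d^3_{1,-1}: k∈[0..2] ⇒ +0.638289 -1.113301 +0.182045 = -0.292967;  D = +0.255858-0.142711i
d^3_{2,-1}: k∈[0..1] ⇒ -0.769528 +0.503328 = -0.266200;  D = +0.110003-0.242409i
d^3_{3,-1}: single k=0 term ⇒ +0.538975;  D = +0.112353+0.527134i
Y_3^{m'}(θ=2.9408,φ=0.2362) and Σ D·Y over m':
  (+0.1845-0.3684i)·(+0.0025-0.0022i)  (+0.0812+0.4684i)·(-0.0355+0.0181i)  (-0.0471-0.0451i)·(+0.2382-0.0573i)  (-0.3877-0.0496i)·(-0.6586+0.0000i)  (+0.2559-0.1427i)·(-0.2382-0.0573i)  (+0.1100-0.2424i)·(-0.0355-0.0181i)  (+0.1124+0.5271i)·(-0.0025-0.0022i)
Y_3^-1(R⁻¹ n̂) = +0.153284+0.032516i

Re=0.1533 Im=0.0325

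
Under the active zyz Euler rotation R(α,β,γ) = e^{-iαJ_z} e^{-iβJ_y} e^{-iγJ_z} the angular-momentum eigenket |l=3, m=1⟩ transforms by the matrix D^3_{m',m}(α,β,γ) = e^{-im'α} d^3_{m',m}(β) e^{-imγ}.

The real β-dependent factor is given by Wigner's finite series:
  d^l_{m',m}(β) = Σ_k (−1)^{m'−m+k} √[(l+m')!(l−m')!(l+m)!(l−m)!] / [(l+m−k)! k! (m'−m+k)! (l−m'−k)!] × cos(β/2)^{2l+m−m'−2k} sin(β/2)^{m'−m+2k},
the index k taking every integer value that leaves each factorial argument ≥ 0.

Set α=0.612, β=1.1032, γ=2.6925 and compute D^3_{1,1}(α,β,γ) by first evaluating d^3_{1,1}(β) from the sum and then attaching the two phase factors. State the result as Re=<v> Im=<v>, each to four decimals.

Re=0.4402 Im=-0.0723

D^3_{1,1}(0.612,1.1032,2.6925) = e^{-i·1·0.612}·d^3_{1,1}(1.1032)·e^{-i·1·2.6925}. Compute d first:
Half-angle: c=0.851687, s=0.524051. N=√(24·2·24·2)=48.000000
Admissible k: 0..2 (factorial args all ≥0)
  k=0: (−1)^0·48.0000/(48)·0.8517^6·0.5241^0 = +0.381663
  k=1: (−1)^1·48.0000/(6)·0.8517^4·0.5241^2 = -1.155997
  k=2: (−1)^2·48.0000/(8)·0.8517^2·0.5241^4 = +0.328250
d^3_{1,1}(1.1032) = +0.381663 -1.155997 +0.328250 = -0.446084
D = (+0.818501-0.574506i)·(-0.446084)·(-0.900841-0.434148i) = +0.440178-0.072349i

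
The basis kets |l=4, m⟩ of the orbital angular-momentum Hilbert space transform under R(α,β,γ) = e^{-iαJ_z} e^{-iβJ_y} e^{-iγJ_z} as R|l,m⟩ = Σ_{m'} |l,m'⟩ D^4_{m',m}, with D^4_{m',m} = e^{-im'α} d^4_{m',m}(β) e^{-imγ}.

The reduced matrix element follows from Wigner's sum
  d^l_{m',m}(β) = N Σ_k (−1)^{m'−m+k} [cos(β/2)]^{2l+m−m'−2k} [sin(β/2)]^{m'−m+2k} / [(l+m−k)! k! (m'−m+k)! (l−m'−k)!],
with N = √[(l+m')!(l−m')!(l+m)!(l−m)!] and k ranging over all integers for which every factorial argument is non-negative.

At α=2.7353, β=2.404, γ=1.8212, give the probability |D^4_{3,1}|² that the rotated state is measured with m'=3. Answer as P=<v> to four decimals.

P=0.0237

D^4_{3,1}(2.7353,2.404,1.8212) = e^{-i·3·2.7353}·d^4_{3,1}(2.404)·e^{-i·1·1.8212}. Compute d first:
c=cos(2.404/2)=0.360493, s=sin(2.404/2)=0.932762; N=√[5040·1·120·6]=1904.940944
The bounds max(0,m−m')=0 and min(l+m,l−m')=1 give 2 terms
  k=0: (−1)^2·1904.9409/(240)·0.3605^6·0.9328^2 = +0.015156
  k=1: (−1)^3·1904.9409/(144)·0.3605^4·0.9328^4 = -0.169118
d^4_{3,1}(2.404) = +0.015156 -0.169118 = -0.153962
|D^4_{3,1}|² = |d^4_{3,1}(β)|² = (-0.153962)² = 0.023704 (the z-rotation phases have unit modulus)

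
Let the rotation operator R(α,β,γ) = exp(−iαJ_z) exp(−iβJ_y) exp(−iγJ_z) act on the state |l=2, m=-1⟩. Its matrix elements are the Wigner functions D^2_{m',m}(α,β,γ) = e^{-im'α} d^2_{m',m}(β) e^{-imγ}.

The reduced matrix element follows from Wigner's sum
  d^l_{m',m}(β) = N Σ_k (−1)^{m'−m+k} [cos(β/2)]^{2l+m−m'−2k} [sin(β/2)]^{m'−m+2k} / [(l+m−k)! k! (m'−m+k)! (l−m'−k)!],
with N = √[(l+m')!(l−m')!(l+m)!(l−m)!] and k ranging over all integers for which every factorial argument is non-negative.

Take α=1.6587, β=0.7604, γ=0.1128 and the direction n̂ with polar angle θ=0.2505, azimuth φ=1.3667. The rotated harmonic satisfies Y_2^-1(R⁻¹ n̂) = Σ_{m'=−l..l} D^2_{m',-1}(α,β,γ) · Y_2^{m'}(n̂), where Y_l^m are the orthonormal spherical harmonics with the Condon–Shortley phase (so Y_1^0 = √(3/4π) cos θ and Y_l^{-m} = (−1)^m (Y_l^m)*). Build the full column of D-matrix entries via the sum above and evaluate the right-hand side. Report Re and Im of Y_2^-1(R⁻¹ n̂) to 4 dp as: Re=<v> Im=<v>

Need the full column D^2_{m',-1} for m'=−2..2 at α=1.6587, β=0.7604, γ=0.1128.
cos(β/2)=0.928590, sin(β/2)=0.371106
d^2_{-2,-1}: single k=1 term ⇒ +0.594293;  D = -0.569714-0.169146i
d^2_{-1,-1}: k∈[0..1] ⇒ +0.743527 -0.356259 = +0.387268;  D = -0.077205+0.379494i
d^2_{0,-1}: k∈[0..1] ⇒ -0.727858 +0.116250 = -0.611607;  D = -0.607720-0.068843i
d^2_{1,-1}: k∈[0..1] ⇒ +0.356259 -0.018967 = +0.337292;  D = +0.008396-0.337188i
d^2_{2,-1}: single k=0 term ⇒ -0.094918;  D = +0.094730-0.005977i
Y_2^{m'}(θ=0.2505,φ=1.3667) and Σ D·Y over m':
  (-0.5697-0.1691i)·(-0.0218-0.0094i)  (-0.0772+0.3795i)·(+0.0376-0.1817i)  (-0.6077-0.0688i)·(+0.5726+0.0000i)  (+0.0084-0.3372i)·(-0.0376-0.1817i)  (+0.0947-0.0060i)·(-0.0218+0.0094i)
Y_2^-1(R⁻¹ n̂) = -0.334728+0.010104i

Re=-0.3347 Im=0.0101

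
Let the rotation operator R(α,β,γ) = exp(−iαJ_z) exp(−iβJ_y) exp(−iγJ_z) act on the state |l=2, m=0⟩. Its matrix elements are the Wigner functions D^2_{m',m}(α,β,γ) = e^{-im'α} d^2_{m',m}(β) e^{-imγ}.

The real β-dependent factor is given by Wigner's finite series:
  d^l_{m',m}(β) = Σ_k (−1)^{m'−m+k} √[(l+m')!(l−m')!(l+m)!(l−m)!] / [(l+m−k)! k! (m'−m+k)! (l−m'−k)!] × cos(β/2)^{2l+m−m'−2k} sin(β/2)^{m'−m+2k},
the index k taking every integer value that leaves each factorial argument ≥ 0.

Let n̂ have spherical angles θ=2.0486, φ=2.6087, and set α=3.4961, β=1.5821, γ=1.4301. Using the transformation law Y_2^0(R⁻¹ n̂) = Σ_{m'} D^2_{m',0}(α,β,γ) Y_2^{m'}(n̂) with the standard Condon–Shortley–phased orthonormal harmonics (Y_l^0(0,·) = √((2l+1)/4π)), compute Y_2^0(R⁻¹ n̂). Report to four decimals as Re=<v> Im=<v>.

Need the full column D^2_{m',0} for m'=−2..2 at α=3.4961, β=1.5821, γ=1.4301.
cos(β/2)=0.703099, sin(β/2)=0.711092
d^2_{-2,0}: single k=2 term ⇒ +0.612294;  D = +0.464734+0.398656i
d^2_{-1,0}: k∈[1..2] ⇒ +0.605412 -0.619255 = -0.013843;  D = +0.012982+0.004805i
d^2_{0,0}: k∈[0..2] ⇒ +0.244380 -0.999872 +0.255684 = -0.499808;  D = -0.499808+0.000000i
d^2_{1,0}: k∈[0..1] ⇒ -0.605412 +0.619255 = +0.013843;  D = -0.012982+0.004805i
d^2_{2,0}: single k=0 term ⇒ +0.612294;  D = +0.464734-0.398656i
Y_2^{m'}(θ=2.0486,φ=2.6087) and Σ D·Y over m':
  (+0.4647+0.3987i)·(+0.1474+0.2666i)  (+0.0130+0.0048i)·(+0.2717+0.1603i)  (-0.4998+0.0000i)·(-0.1153+0.0000i)  (-0.0130+0.0048i)·(-0.2717+0.1603i)  (+0.4647-0.3987i)·(+0.1474-0.2666i)
Y_2^0(R⁻¹ n̂) = -0.012411+0.000000i

Re=-0.0124 Im=0.0000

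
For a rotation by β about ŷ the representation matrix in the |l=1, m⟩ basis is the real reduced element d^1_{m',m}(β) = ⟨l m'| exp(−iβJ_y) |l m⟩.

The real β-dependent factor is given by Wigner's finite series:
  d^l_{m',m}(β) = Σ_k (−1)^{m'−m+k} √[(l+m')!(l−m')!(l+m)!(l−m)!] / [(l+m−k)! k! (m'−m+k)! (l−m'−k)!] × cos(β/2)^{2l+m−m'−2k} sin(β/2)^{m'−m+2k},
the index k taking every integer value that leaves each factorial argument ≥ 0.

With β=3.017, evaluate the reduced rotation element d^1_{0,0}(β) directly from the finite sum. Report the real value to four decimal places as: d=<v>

d=-0.9922

d^1_{0,0}(β=3.017) via Wigner's sum:
c=cos(3.017/2)=0.062256, s=sin(3.017/2)=0.998060; N=√[1·1·1·1]=1.000000
k: max(0,(0)−(0))=0 … min(1+(0),1−(0))=1
  k=0: (−1)^0·1.0000/(1)·0.0623^2·0.9981^0 = +0.003876
  k=1: (−1)^1·1.0000/(1)·0.0623^0·0.9981^2 = -0.996124
d^1_{0,0}(3.017) = +0.003876 -0.996124 = -0.992248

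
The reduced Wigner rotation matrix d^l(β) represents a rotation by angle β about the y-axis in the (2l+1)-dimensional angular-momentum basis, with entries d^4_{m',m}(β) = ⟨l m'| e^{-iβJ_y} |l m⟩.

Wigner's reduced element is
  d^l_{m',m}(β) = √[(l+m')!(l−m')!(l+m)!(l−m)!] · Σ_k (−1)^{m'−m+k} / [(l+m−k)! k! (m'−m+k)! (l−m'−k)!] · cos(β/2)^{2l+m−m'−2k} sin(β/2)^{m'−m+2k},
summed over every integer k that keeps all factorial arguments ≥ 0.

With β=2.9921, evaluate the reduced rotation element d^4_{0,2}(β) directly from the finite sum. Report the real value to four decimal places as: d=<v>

d^4_{0,2}(β=2.9921) via Wigner's sum:
With c≡cos(β/2)=0.074677 and s≡sin(β/2)=0.997208, N=[24·24·720·2]^{1/2}=910.735966
k∈{2,3,4} keeps every argument non-negative
  k=2: (−1)^0·910.7360/(96)·0.0747^6·0.9972^2 = +0.000002
  k=3: (−1)^1·910.7360/(36)·0.0747^4·0.9972^4 = -0.000778
  k=4: (−1)^2·910.7360/(96)·0.0747^2·0.9972^6 = +0.052024
d^4_{0,2}(2.9921) = +0.000002 -0.000778 +0.052024 = +0.051248

d=0.0512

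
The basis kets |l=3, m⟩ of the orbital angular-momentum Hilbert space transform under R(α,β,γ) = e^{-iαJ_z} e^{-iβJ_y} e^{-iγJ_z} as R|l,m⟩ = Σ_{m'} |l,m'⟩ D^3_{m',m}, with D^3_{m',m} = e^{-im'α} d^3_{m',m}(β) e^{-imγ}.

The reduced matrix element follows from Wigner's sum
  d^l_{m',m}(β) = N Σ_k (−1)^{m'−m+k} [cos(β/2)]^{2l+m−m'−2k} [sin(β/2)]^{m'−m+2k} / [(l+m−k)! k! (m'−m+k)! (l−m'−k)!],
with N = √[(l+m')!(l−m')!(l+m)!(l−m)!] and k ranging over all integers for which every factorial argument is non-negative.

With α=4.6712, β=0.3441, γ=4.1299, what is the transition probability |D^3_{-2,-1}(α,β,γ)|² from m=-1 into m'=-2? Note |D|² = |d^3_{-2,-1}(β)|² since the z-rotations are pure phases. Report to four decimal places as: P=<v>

D^3_{-2,-1}(4.6712,0.3441,4.1299) = e^{-i·-2·4.6712}·d^3_{-2,-1}(0.3441)·e^{-i·-1·4.1299}. Compute d first:
c=cos(0.3441/2)=0.985236, s=sin(0.3441/2)=0.171202; N=√[1·120·2·24]=75.894664
k∈{1,2} keeps every argument non-negative
  k=1: (−1)^0·75.8947/(24)·0.9852^5·0.1712^1 = +0.502587
  k=2: (−1)^1·75.8947/(12)·0.9852^3·0.1712^3 = -0.030352
d^3_{-2,-1}(0.3441) = +0.502587 -0.030352 = +0.472235
|D^3_{-2,-1}|² = |d^3_{-2,-1}(β)|² = (+0.472235)² = 0.223006 (the z-rotation phases have unit modulus)

P=0.2230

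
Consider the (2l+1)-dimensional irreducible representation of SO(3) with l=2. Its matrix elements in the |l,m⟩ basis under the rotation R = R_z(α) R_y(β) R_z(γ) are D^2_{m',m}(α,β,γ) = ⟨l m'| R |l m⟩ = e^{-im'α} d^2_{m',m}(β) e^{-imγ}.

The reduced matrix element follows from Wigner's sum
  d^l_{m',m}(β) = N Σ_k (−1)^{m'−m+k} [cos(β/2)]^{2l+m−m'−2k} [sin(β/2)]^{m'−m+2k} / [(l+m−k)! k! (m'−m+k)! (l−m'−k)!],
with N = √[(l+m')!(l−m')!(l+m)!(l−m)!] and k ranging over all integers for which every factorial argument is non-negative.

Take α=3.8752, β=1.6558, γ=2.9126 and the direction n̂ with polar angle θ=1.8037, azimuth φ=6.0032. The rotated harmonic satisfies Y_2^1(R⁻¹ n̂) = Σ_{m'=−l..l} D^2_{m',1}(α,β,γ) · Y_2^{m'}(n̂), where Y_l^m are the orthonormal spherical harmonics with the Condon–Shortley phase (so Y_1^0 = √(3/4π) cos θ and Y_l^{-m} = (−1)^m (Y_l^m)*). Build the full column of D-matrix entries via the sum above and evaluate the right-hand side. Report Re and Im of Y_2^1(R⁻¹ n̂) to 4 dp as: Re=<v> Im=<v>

Re=-0.0301 Im=-0.3300

Need the full column D^2_{m',1} for m'=−2..2 at α=3.8752, β=1.6558, γ=2.9126.
cos(β/2)=0.676424, sin(β/2)=0.736513
d^2_{-2,1}: single k=3 term ⇒ +0.540492;  D = +0.067606-0.536247i
d^2_{-1,1}: k∈[2..3] ⇒ +0.744594 -0.294253 = +0.450341;  D = +0.257320+0.369586i
d^2_{0,1}: k∈[1..2] ⇒ +0.558358 -0.661965 = -0.103607;  D = +0.100902+0.023518i
d^2_{1,1}: k∈[0..1] ⇒ +0.209351 -0.744594 = -0.535242;  D = -0.468530+0.258774i
d^2_{2,1}: single k=0 term ⇒ -0.455897;  D = +0.148840-0.430916i
Y_2^{m'}(θ=1.8037,φ=6.0032) and Σ D·Y over m':
  (+0.0676-0.5362i)·(+0.3098+0.1942i)  (+0.2573+0.3696i)·(-0.1667-0.0479i)  (+0.1009+0.0235i)·(-0.2650+0.0000i)  (-0.4685+0.2588i)·(+0.1667-0.0479i)  (+0.1488-0.4309i)·(+0.3098-0.1942i)
Y_2^1(R⁻¹ n̂) = -0.030114-0.330032i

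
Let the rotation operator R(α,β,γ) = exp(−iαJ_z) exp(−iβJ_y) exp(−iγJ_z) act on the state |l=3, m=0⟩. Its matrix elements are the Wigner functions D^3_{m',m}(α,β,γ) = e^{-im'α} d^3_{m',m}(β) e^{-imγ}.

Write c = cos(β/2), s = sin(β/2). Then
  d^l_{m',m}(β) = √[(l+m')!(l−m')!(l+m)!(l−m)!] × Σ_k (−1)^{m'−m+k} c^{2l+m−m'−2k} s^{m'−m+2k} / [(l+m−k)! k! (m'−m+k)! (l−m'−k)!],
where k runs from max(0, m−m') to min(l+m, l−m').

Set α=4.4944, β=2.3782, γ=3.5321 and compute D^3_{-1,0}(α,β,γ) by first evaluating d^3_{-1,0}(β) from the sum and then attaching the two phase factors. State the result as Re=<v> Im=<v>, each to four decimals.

D^3_{-1,0}(4.4944,2.3782,3.5321) = e^{-i·-1·4.4944}·d^3_{-1,0}(2.3782)·e^{-i·0·3.5321}. Compute d first:
Half-angle: c=0.372495, s=0.928034. N=√(2·24·6·6)=41.569219
k∈{1,2,3} keeps every argument non-negative
  k=1: (−1)^0·41.5692/(12)·0.3725^5·0.9280^1 = +0.023055
  k=2: (−1)^1·41.5692/(4)·0.3725^3·0.9280^3 = -0.429305
  k=3: (−1)^2·41.5692/(12)·0.3725^1·0.9280^5 = +0.888241
d^3_{-1,0}(2.3782) = +0.023055 -0.429305 +0.888241 = +0.481991
Phases: e^{-i·(-1)·4.4944}=-0.216267-0.976334i, e^{-i·(0)·3.5321}=+1.000000+0.000000i ⇒ D=-0.104239-0.470584i

Re=-0.1042 Im=-0.4706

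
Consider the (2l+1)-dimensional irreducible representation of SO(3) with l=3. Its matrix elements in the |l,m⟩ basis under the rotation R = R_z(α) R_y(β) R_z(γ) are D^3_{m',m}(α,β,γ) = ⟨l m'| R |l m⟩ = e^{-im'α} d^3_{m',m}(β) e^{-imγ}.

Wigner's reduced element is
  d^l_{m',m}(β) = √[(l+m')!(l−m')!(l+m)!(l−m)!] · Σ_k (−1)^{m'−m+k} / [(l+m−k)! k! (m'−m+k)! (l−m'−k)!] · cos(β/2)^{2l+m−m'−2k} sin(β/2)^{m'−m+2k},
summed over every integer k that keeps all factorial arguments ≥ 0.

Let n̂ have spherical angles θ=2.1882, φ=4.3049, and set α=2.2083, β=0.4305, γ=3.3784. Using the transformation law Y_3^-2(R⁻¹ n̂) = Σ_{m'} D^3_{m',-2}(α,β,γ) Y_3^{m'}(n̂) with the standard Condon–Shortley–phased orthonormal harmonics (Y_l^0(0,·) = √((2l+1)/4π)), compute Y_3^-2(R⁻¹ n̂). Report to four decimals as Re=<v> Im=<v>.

Re=0.3642 Im=0.0396

Need the full column D^3_{m',-2} for m'=−3..3 at α=2.2083, β=0.4305, γ=3.3784.
cos(β/2)=0.976923, sin(β/2)=0.213592
d^3_{-3,-2}: single k=1 term ⇒ +0.465545;  D = +0.319191+0.338894i
d^3_{-2,-2}: k∈[0..1] ⇒ +0.869285 -0.207769 = +0.661516;  D = +0.117016-0.651084i
d^3_{-1,-2}: k∈[0..1] ⇒ -0.601016 +0.057460 = -0.543556;  D = +0.487133-0.241154i
d^3_{0,-2}: k∈[0..1] ⇒ +0.227599 -0.010880 = +0.216719;  D = +0.192864+0.098847i
d^3_{1,-2}: k∈[0..1] ⇒ -0.057460 +0.001373 = -0.056086;  D = +0.009151+0.055335i
d^3_{2,-2}: k∈[0..1] ⇒ +0.009932 -0.000095 = +0.009837;  D = -0.006844+0.007066i
d^3_{3,-2}: single k=0 term ⇒ -0.001064;  D = -0.001055-0.000140i
Y_3^{m'}(θ=2.1882,φ=4.3049) and Σ D·Y over m':
  (+0.3192+0.3389i)·(+0.2126-0.0772i)  (+0.1170-0.6511i)·(+0.2698+0.2863i)  (+0.4871-0.2412i)·(-0.0706+0.1635i)  (+0.1929+0.0988i)·(+0.2861+0.0000i)  (+0.0092+0.0553i)·(+0.0706+0.1635i)  (-0.0068+0.0071i)·(+0.2698-0.2863i)  (-0.0011-0.0001i)·(-0.2126-0.0772i)
Y_3^-2(R⁻¹ n̂) = +0.364181+0.039556i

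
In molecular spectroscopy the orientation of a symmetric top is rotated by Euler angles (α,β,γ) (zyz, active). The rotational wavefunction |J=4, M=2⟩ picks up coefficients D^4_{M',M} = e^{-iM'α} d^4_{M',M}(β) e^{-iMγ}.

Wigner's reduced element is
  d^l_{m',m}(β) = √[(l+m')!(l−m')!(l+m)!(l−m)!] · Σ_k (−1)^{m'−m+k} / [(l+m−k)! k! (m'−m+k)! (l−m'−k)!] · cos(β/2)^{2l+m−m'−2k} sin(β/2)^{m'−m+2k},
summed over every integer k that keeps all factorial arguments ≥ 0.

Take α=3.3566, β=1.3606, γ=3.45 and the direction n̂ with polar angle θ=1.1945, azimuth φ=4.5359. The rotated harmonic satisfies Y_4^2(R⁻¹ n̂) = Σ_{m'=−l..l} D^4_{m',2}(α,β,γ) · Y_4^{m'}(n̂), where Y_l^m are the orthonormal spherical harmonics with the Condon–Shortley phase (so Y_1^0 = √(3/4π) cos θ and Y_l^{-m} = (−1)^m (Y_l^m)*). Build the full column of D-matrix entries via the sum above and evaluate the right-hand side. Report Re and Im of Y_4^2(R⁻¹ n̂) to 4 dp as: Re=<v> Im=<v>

Re=-0.0705 Im=-0.0017

Need the full column D^4_{m',2} for m'=−4..4 at α=3.3566, β=1.3606, γ=3.45.
cos(β/2)=0.777384, sin(β/2)=0.629026
d^4_{-4,2}: single k=6 term ⇒ +0.198090;  D = +0.192260+0.047705i
d^4_{-3,2}: k∈[5..6] ⇒ +0.519321 -0.113339 = +0.405982;  D = -0.405820-0.011450i
d^4_{-2,2}: k∈[4..6] ⇒ +0.857648 -0.449226 +0.024510 = +0.432932;  D = +0.425400-0.080402i
d^4_{-1,2}: k∈[3..5] ⇒ +0.999308 -0.981425 +0.128515 = +0.146398;  D = -0.134738+0.057254i
d^4_{0,2}: k∈[2..4] ⇒ +0.828462 -1.446464 +0.355145 = -0.262857;  D = -0.214419+0.152047i
d^4_{1,2}: k∈[1..3] ⇒ +0.457883 -1.498962 +0.654283 = -0.386796;  D = +0.260519-0.285904i
d^4_{2,2}: k∈[0..2] ⇒ +0.133378 -1.047931 +0.857648 = -0.056905;  D = -0.028471+0.049271i
d^4_{3,2}: k∈[0..1] ⇒ -0.403815 +0.793176 = +0.389362;  D = -0.118392+0.370925i
d^4_{4,2}: single k=0 term ⇒ +0.462094;  D = +0.043351-0.460056i
Y_4^{m'}(θ=1.1945,φ=4.5359) and Σ D·Y over m':
  (+0.1923+0.0477i)·(+0.2520+0.2148i)  (-0.4058-0.0115i)·(+0.1869-0.3193i)  (+0.4254-0.0804i)·(+0.0149+0.0055i)  (-0.1347+0.0573i)·(+0.0583-0.3271i)  (-0.2144+0.1520i)·(-0.0437+0.0000i)  (+0.2605-0.2859i)·(-0.0583-0.3271i)  (-0.0285+0.0493i)·(+0.0149-0.0055i)  (-0.1184+0.3709i)·(-0.1869-0.3193i)  (+0.0434-0.4601i)·(+0.2520-0.2148i)
Y_4^2(R⁻¹ n̂) = -0.070482-0.001703i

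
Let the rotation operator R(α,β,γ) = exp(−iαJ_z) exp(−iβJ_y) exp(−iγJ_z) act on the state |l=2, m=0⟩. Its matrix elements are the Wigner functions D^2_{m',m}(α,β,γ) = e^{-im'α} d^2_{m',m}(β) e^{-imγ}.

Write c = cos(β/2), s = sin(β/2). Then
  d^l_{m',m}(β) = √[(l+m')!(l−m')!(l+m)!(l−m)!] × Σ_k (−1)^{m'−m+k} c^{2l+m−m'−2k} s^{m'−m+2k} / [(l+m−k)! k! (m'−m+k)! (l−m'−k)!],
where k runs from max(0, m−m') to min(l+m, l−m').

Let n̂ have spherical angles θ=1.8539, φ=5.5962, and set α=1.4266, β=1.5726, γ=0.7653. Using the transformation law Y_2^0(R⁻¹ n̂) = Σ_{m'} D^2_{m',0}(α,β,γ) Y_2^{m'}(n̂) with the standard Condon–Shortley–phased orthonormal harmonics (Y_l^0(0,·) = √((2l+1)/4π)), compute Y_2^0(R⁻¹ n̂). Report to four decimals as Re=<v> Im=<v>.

Re=-0.0831 Im=0.0000

Need the full column D^2_{m',0} for m'=−2..2 at α=1.4266, β=1.5726, γ=0.7653.
cos(β/2)=0.706469, sin(β/2)=0.707744
d^2_{-2,0}: single k=2 term ⇒ +0.612370;  D = -0.587081+0.174165i
d^2_{-1,0}: k∈[1..2] ⇒ +0.611267 -0.613476 = -0.002209;  D = -0.000317-0.002186i
d^2_{0,0}: k∈[0..2] ⇒ +0.249099 -0.999997 +0.250903 = -0.499995;  D = -0.499995+0.000000i
d^2_{1,0}: k∈[0..1] ⇒ -0.611267 +0.613476 = +0.002209;  D = +0.000317-0.002186i
d^2_{2,0}: single k=0 term ⇒ +0.612370;  D = -0.587081-0.174165i
Y_2^{m'}(θ=1.8539,φ=5.5962) and Σ D·Y over m':
  (-0.5871+0.1742i)·(+0.0696+0.3493i)  (-0.0003-0.0022i)·(-0.1602-0.1314i)  (-0.5000+0.0000i)·(-0.2416+0.0000i)  (+0.0003-0.0022i)·(+0.1602-0.1314i)  (-0.5871-0.1742i)·(+0.0696-0.3493i)
Y_2^0(R⁻¹ n̂) = -0.083124+0.000000i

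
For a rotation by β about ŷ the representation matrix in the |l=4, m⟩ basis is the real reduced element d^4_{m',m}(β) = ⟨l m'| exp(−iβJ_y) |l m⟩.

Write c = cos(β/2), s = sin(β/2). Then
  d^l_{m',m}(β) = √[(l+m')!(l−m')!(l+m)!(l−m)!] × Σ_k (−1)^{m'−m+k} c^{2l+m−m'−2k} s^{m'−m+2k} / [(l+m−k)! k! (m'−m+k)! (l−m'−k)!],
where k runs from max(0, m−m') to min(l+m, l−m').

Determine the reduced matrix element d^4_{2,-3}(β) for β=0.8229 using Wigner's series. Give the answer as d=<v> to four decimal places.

d=-0.0828

d^4_{2,-3}(β=0.8229) via Wigner's sum:
c=cos(0.8229/2)=0.916542, s=sin(0.8229/2)=0.399939; N=√[720·2·1·5040]=2693.993318
k: max(0,(-3)−(2))=0 … min(4+(-3),4−(2))=1
  k=0: (−1)^5·2693.9933/(240)·0.9165^3·0.3999^5 = -0.088432
  k=1: (−1)^6·2693.9933/(720)·0.9165^1·0.3999^7 = +0.005613
d^4_{2,-3}(0.8229) = -0.088432 +0.005613 = -0.082819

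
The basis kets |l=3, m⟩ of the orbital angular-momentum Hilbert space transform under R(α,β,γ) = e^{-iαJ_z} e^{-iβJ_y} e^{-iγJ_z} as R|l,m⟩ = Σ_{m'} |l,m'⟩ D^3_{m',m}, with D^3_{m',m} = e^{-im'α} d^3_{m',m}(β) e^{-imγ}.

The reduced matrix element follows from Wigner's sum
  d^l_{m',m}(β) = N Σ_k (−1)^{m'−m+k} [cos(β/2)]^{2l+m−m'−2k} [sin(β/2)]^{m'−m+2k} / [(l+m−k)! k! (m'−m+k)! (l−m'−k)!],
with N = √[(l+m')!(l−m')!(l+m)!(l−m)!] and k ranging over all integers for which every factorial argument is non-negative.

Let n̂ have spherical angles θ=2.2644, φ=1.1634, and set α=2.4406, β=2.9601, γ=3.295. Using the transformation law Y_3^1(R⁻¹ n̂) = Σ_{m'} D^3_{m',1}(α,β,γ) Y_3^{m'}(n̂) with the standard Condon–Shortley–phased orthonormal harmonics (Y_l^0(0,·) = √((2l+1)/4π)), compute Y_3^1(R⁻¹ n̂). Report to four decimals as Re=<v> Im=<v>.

Re=-0.0859 Im=-0.2846

Need the full column D^3_{m',1} for m'=−3..3 at α=2.4406, β=2.9601, γ=3.295.
cos(β/2)=0.090622, sin(β/2)=0.995885
d^3_{-3,1}: single k=4 term ⇒ +0.031286;  D = -0.019808-0.024217i
d^3_{-2,1}: k∈[3..4] ⇒ +0.004649 -0.280724 = -0.276075;  D = +0.004252-0.276042i
d^3_{-1,1}: k∈[2..4] ⇒ +0.000401 -0.064624 +0.975565 = +0.911342;  D = +0.598452-0.687313i
d^3_{0,1}: k∈[1..3] ⇒ +0.000021 -0.007639 +0.307518 = +0.299900;  D = -0.296378+0.045827i
d^3_{1,1}: k∈[0..2] ⇒ +0.000001 -0.000535 +0.048468 = +0.047933;  D = +0.040925+0.024955i
d^3_{2,1}: k∈[0..1] ⇒ -0.000019 +0.004649 = +0.004630;  D = -0.001466-0.004391i
d^3_{3,1}: single k=0 term ⇒ +0.000259;  D = -0.000096+0.000241i
Y_3^{m'}(θ=2.2644,φ=1.1634) and Σ D·Y over m':
  (-0.0198-0.0242i)·(-0.1783+0.0648i)  (+0.0043-0.2760i)·(+0.2650+0.2811i)  (+0.5985-0.6873i)·(+0.1028-0.2381i)  (-0.2964+0.0458i)·(+0.2282+0.0000i)  (+0.0409+0.0250i)·(-0.1028-0.2381i)  (-0.0015-0.0044i)·(+0.2650-0.2811i)  (-0.0001+0.0002i)·(+0.1783+0.0648i)
Y_3^1(R⁻¹ n̂) = -0.085892-0.284625i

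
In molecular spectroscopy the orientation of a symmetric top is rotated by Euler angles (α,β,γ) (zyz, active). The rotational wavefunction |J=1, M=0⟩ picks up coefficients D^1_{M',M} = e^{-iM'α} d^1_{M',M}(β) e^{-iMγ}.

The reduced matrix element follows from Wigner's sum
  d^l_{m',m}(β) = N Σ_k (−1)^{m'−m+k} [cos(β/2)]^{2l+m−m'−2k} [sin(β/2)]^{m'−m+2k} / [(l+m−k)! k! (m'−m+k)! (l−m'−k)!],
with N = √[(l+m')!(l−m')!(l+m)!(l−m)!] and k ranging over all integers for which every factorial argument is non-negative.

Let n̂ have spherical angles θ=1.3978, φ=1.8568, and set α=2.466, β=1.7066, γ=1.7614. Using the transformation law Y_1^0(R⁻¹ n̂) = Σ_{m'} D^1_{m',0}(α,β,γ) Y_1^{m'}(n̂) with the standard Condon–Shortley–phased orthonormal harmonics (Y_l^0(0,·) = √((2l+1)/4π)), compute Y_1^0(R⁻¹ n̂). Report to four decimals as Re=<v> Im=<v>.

Re=0.3797 Im=0.0000

Need the full column D^1_{m',0} for m'=−1..1 at α=2.466, β=1.7066, γ=1.7614.
cos(β/2)=0.657500, sin(β/2)=0.753454
d^1_{-1,0}: single k=1 term ⇒ +0.700596;  D = -0.546701+0.438125i
d^1_{0,0}: k∈[0..1] ⇒ +0.432307 -0.567693 = -0.135387;  D = -0.135387+0.000000i
d^1_{1,0}: single k=0 term ⇒ -0.700596;  D = +0.546701+0.438125i
Y_1^{m'}(θ=1.3978,φ=1.8568) and Σ D·Y over m':
  (-0.5467+0.4381i)·(-0.0960-0.3265i)  (-0.1354+0.0000i)·(+0.0841+0.0000i)  (+0.5467+0.4381i)·(+0.0960-0.3265i)
Y_1^0(R⁻¹ n̂) = +0.379704+0.000000i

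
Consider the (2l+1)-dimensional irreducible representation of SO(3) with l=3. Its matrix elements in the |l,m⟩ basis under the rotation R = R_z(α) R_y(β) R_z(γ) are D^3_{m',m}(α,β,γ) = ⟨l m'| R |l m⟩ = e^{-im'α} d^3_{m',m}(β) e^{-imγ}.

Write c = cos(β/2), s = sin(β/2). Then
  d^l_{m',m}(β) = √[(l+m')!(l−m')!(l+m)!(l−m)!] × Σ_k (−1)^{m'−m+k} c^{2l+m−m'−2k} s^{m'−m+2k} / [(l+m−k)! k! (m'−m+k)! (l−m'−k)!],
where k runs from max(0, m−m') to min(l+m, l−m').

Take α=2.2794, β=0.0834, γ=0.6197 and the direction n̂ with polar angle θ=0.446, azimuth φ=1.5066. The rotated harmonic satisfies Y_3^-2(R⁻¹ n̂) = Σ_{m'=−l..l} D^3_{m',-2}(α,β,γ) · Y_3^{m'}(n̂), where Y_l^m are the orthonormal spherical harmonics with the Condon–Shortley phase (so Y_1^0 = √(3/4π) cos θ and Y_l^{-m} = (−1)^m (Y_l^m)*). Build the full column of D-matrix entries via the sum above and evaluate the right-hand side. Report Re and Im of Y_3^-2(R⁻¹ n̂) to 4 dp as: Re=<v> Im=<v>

Re=-0.1365 Im=0.0104

Need the full column D^3_{m',-2} for m'=−3..3 at α=2.2794, β=0.0834, γ=0.6197.
cos(β/2)=0.999131, sin(β/2)=0.041688
d^3_{-3,-2}: single k=1 term ⇒ +0.101671;  D = -0.022547+0.099140i
d^3_{-2,-2}: k∈[0..1] ⇒ +0.994795 -0.008659 = +0.986136;  D = +0.872417-0.459732i
d^3_{-1,-2}: k∈[0..1] ⇒ -0.131257 +0.000457 = -0.130800;  D = +0.121604+0.048177i
d^3_{0,-2}: k∈[0..1] ⇒ +0.009486 -0.000017 = +0.009469;  D = +0.003081+0.008954i
d^3_{1,-2}: k∈[0..1] ⇒ -0.000457 +0.000000 = -0.000457;  D = -0.000231+0.000394i
d^3_{2,-2}: k∈[0..1] ⇒ +0.000015 -0.000000 = +0.000015;  D = -0.000015+0.000003i
d^3_{3,-2}: single k=0 term ⇒ -0.000000;  D = -0.000000-0.000000i
Y_3^{m'}(θ=0.446,φ=1.5066) and Σ D·Y over m':
  (-0.0225+0.0991i)·(-0.0064+0.0329i)  (+0.8724-0.4597i)·(-0.1701-0.0220i)  (+0.1216+0.0482i)·(+0.0275-0.4270i)  (+0.0031+0.0090i)·(+0.3601+0.0000i)  (-0.0002+0.0004i)·(-0.0275-0.4270i)  (-0.0000+0.0000i)·(-0.1701+0.0220i)  (-0.0000-0.0000i)·(+0.0064+0.0329i)
Y_3^-2(R⁻¹ n̂) = -0.136455+0.010386i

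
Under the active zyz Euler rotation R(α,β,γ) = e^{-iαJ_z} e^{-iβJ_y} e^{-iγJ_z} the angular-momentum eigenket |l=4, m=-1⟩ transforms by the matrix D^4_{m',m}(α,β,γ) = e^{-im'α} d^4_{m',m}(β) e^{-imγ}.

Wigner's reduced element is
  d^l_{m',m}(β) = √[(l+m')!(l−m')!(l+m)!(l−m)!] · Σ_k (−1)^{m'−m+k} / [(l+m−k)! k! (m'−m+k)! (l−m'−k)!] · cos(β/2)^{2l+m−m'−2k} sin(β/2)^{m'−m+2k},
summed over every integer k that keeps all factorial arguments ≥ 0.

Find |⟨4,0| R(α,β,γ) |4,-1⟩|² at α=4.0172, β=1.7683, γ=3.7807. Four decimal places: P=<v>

D^4_{0,-1}(4.0172,1.7683,3.7807) = e^{-i·0·4.0172}·d^4_{0,-1}(1.7683)·e^{-i·-1·3.7807}. Compute d first:
Half-angle: c=0.633947, s=0.773376. N=√(24·24·6·120)=643.987578
The bounds max(0,m−m')=0 and min(l+m,l−m')=3 give 4 terms
  k=0: (−1)^1·643.9876/(144)·0.6339^7·0.7734^1 = -0.142324
  k=1: (−1)^2·643.9876/(24)·0.6339^5·0.7734^3 = +1.270879
  k=2: (−1)^3·643.9876/(24)·0.6339^3·0.7734^5 = -1.891385
  k=3: (−1)^4·643.9876/(144)·0.6339^1·0.7734^7 = +0.469142
d^4_{0,-1}(1.7683) = -0.142324 +1.270879 -1.891385 +0.469142 = -0.293688
|D^4_{0,-1}|² = |d^4_{0,-1}(β)|² = (-0.293688)² = 0.086252 (the z-rotation phases have unit modulus)

P=0.0863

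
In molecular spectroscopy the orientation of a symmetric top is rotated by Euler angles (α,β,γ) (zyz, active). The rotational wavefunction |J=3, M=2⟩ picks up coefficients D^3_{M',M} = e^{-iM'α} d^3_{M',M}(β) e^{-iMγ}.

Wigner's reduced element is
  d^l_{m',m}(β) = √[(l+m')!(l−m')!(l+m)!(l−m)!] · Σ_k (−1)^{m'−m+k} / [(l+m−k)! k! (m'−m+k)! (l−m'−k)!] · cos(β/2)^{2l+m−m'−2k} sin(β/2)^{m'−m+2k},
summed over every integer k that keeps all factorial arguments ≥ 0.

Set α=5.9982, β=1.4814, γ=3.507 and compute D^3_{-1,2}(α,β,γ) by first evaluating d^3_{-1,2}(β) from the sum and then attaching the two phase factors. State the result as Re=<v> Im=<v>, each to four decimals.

D^3_{-1,2}(5.9982,1.4814,3.507) = e^{-i·-1·5.9982}·d^3_{-1,2}(1.4814)·e^{-i·2·3.507}. Compute d first:
Half-angle: c=0.737996, s=0.674805. N=√(2·24·120·1)=75.894664
The bounds max(0,m−m')=3 and min(l+m,l−m')=4 give 2 terms
  k=3: (−1)^0·75.8947/(12)·0.7380^3·0.6748^3 = +0.781136
  k=4: (−1)^1·75.8947/(24)·0.7380^1·0.6748^5 = -0.326546
d^3_{-1,2}(1.4814) = +0.781136 -0.326546 = +0.454590
Phases: e^{-i·(-1)·5.9982}=+0.959666-0.281143i, e^{-i·(2)·3.507}=+0.744631-0.667477i ⇒ D=+0.239542-0.386357i

Re=0.2395 Im=-0.3864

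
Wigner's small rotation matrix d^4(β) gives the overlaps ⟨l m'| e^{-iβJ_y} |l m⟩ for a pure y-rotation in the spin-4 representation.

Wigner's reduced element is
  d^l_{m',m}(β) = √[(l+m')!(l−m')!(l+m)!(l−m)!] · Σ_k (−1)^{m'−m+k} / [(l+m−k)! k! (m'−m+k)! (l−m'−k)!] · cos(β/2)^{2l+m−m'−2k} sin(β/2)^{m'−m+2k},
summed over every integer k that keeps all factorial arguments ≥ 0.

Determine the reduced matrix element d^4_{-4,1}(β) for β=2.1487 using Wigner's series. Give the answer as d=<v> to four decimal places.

d^4_{-4,1}(β=2.1487) via Wigner's sum:
c=cos(2.1487/2)=0.476304, s=sin(2.1487/2)=0.879281; N=√[1·40320·120·6]=5387.986637
Admissible k: 5..5 (factorial args all ≥0)
  k=5: (−1)^0·5387.9866/(720)·0.4763^3·0.8793^5 = +0.424995
d^4_{-4,1}(2.1487) = +0.424995

d=0.4250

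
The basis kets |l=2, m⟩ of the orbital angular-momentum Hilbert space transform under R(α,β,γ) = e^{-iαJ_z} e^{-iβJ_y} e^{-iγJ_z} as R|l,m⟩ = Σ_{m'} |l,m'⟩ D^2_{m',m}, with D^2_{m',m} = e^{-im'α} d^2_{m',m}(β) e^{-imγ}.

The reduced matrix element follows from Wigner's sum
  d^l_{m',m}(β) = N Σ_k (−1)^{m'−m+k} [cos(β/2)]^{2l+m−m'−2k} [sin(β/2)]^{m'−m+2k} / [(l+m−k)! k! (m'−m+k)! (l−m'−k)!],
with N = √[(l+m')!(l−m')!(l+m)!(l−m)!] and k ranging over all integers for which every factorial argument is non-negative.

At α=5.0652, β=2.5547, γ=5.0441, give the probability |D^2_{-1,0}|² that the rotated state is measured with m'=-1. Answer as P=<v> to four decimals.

P=0.3189

Split into d^2_{-1,0}(β=2.5547) × two z-phases.
With c≡cos(β/2)=0.289253 and s≡sin(β/2)=0.957253, N=[1·6·2·2]^{1/2}=4.898979
Admissible k: 1..2 (factorial args all ≥0)
  k=1: (−1)^0·4.8990/(2)·0.2893^3·0.9573^1 = +0.056746
  k=2: (−1)^1·4.8990/(2)·0.2893^1·0.9573^3 = -0.621489
d^2_{-1,0}(2.5547) = +0.056746 -0.621489 = -0.564743
|D^2_{-1,0}|² = |d^2_{-1,0}(β)|² = (-0.564743)² = 0.318934 (the z-rotation phases have unit modulus)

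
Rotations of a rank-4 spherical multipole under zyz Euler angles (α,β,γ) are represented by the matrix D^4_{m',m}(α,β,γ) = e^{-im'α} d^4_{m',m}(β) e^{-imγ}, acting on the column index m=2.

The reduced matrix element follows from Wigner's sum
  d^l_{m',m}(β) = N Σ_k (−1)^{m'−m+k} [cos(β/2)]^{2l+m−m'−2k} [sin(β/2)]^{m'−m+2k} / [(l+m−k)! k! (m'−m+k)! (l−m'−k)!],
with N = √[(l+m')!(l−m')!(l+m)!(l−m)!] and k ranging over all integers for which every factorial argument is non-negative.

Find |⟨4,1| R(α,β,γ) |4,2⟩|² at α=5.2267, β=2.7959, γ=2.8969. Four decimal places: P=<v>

P=0.0041

D^4_{1,2}(5.2267,2.7959,2.8969) = e^{-i·1·5.2267}·d^4_{1,2}(2.7959)·e^{-i·2·2.8969}. Compute d first:
c=cos(2.7959/2)=0.171987, s=sin(2.7959/2)=0.985099; N=√[120·6·720·2]=1018.233765
The bounds max(0,m−m')=1 and min(l+m,l−m')=3 give 3 terms
  k=1: (−1)^0·1018.2338/(240)·0.1720^7·0.9851^1 = +0.000019
  k=2: (−1)^1·1018.2338/(48)·0.1720^5·0.9851^3 = -0.003052
  k=3: (−1)^2·1018.2338/(72)·0.1720^3·0.9851^5 = +0.066742
d^4_{1,2}(2.7959) = +0.000019 -0.003052 +0.066742 = +0.063709
|D^4_{1,2}|² = |d^4_{1,2}(β)|² = (+0.063709)² = 0.004059 (the z-rotation phases have unit modulus)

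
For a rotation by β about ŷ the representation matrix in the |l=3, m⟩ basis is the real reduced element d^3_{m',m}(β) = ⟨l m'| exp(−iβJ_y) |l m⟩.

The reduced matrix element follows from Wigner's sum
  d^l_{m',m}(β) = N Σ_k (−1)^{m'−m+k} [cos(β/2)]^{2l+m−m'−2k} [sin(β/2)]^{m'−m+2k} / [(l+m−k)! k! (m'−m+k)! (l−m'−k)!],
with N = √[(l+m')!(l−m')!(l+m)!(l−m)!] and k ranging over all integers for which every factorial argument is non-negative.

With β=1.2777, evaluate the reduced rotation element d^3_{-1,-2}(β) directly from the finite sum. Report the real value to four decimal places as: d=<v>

d^3_{-1,-2}(β=1.2777) via Wigner's sum:
Half-angle: c=0.802782, s=0.596273. N=√(2·24·1·120)=75.894664
Admissible k: 0..1 (factorial args all ≥0)
  k=0: (−1)^1·75.8947/(24)·0.8028^5·0.5963^1 = -0.628685
  k=1: (−1)^2·75.8947/(12)·0.8028^3·0.5963^3 = +0.693677
d^3_{-1,-2}(1.2777) = -0.628685 +0.693677 = +0.064992

d=0.0650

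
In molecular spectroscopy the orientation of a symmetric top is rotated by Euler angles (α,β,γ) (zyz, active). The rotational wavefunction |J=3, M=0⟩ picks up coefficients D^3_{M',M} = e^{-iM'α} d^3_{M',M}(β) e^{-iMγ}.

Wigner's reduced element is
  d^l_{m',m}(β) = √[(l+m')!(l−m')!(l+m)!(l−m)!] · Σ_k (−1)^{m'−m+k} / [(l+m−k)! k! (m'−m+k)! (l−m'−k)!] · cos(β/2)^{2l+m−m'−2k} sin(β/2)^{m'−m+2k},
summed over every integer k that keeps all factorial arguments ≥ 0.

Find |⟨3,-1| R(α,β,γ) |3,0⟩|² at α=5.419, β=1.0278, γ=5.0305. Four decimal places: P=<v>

D^3_{-1,0}(5.419,1.0278,5.0305) = e^{-i·-1·5.419}·d^3_{-1,0}(1.0278)·e^{-i·0·5.0305}. Compute d first:
With c≡cos(β/2)=0.870834 and s≡sin(β/2)=0.491577, N=[2·24·6·6]^{1/2}=41.569219
Admissible k: 1..3 (factorial args all ≥0)
  k=1: (−1)^0·41.5692/(12)·0.8708^5·0.4916^1 = +0.852824
  k=2: (−1)^1·41.5692/(4)·0.8708^3·0.4916^3 = -0.815255
  k=3: (−1)^2·41.5692/(12)·0.8708^1·0.4916^5 = +0.086593
d^3_{-1,0}(1.0278) = +0.852824 -0.815255 +0.086593 = +0.124162
|D^3_{-1,0}|² = |d^3_{-1,0}(β)|² = (+0.124162)² = 0.015416 (the z-rotation phases have unit modulus)

P=0.0154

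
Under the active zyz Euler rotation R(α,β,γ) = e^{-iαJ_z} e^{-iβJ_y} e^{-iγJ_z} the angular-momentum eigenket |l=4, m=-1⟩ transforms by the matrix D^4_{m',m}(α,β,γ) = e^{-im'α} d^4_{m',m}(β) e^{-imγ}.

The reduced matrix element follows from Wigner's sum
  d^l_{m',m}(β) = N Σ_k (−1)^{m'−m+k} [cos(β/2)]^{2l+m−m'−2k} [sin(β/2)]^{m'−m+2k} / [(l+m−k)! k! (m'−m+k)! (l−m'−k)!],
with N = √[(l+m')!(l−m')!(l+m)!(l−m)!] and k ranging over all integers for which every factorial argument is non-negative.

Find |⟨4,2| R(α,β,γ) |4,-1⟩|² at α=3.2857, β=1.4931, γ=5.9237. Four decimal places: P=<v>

P=0.0037

Split into d^4_{2,-1}(β=1.4931) × two z-phases.
With c≡cos(β/2)=0.734036 and s≡sin(β/2)=0.679110, N=[720·2·6·120]^{1/2}=1018.233765
k∈{0,1,2} keeps every argument non-negative
  k=0: (−1)^3·1018.2338/(72)·0.7340^5·0.6791^3 = -0.943894
  k=1: (−1)^4·1018.2338/(48)·0.7340^3·0.6791^5 = +1.211882
  k=2: (−1)^5·1018.2338/(240)·0.7340^1·0.6791^7 = -0.207461
d^4_{2,-1}(1.4931) = -0.943894 +1.211882 -0.207461 = +0.060527
|D^4_{2,-1}|² = |d^4_{2,-1}(β)|² = (+0.060527)² = 0.003664 (the z-rotation phases have unit modulus)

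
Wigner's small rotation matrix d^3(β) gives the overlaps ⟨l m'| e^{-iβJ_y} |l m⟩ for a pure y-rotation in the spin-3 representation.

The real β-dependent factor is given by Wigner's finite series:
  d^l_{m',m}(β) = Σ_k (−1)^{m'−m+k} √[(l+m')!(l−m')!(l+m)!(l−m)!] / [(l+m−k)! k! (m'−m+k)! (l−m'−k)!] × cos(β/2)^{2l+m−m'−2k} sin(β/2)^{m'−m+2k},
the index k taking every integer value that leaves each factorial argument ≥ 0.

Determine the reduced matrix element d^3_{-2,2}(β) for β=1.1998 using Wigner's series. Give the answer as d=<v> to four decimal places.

d=0.3137

d^3_{-2,2}(β=1.1998) via Wigner's sum:
Half-angle: c=0.825392, s=0.564560. N=√(1·120·120·1)=120.000000
k∈{4,5} keeps every argument non-negative
  k=4: (−1)^0·120.0000/(24)·0.8254^2·0.5646^4 = +0.346044
  k=5: (−1)^1·120.0000/(120)·0.8254^0·0.5646^6 = -0.032379
d^3_{-2,2}(1.1998) = +0.346044 -0.032379 = +0.313665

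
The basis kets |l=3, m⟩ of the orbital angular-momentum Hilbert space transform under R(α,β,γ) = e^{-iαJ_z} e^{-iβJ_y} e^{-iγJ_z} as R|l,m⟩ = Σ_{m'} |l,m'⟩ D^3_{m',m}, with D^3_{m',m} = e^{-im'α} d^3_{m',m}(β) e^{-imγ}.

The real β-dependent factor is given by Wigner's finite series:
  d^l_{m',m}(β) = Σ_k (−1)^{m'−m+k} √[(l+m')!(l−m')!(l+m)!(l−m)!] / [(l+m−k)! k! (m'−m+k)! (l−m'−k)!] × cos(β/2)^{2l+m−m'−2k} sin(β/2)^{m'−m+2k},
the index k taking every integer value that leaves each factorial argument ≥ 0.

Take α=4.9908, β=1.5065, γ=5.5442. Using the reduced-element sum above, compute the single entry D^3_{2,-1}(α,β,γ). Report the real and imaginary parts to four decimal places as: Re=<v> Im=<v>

Re=0.1196 Im=-0.4237

Split into d^3_{2,-1}(β=1.5065) × two z-phases.
Half-angle: c=0.729470, s=0.684013. N=√(120·1·2·24)=75.894664
The bounds max(0,m−m')=0 and min(l+m,l−m')=1 give 2 terms
  k=0: (−1)^3·75.8947/(12)·0.7295^3·0.6840^3 = -0.785679
  k=1: (−1)^4·75.8947/(24)·0.7295^1·0.6840^5 = +0.345406
d^3_{2,-1}(1.5065) = -0.785679 +0.345406 = -0.440273
D = (-0.848939+0.528491i)·(-0.440273)·(+0.739152-0.673538i) = +0.119550-0.423731i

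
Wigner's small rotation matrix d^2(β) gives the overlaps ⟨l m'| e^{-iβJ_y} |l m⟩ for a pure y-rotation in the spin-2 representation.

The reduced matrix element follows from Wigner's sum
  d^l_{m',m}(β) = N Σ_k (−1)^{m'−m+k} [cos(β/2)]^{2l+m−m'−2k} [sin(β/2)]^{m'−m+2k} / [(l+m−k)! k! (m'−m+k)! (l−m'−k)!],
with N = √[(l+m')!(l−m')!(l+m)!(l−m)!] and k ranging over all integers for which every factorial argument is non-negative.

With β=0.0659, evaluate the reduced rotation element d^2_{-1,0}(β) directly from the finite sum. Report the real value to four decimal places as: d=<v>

d^2_{-1,0}(β=0.0659) via Wigner's sum:
With c≡cos(β/2)=0.999457 and s≡sin(β/2)=0.032944, N=[1·6·2·2]^{1/2}=4.898979
k: max(0,(0)−(-1))=1 … min(2+(0),2−(-1))=2
  k=1: (−1)^0·4.8990/(2)·0.9995^3·0.0329^1 = +0.080565
  k=2: (−1)^1·4.8990/(2)·0.9995^1·0.0329^3 = -0.000088
d^2_{-1,0}(0.0659) = +0.080565 -0.000088 = +0.080477

d=0.0805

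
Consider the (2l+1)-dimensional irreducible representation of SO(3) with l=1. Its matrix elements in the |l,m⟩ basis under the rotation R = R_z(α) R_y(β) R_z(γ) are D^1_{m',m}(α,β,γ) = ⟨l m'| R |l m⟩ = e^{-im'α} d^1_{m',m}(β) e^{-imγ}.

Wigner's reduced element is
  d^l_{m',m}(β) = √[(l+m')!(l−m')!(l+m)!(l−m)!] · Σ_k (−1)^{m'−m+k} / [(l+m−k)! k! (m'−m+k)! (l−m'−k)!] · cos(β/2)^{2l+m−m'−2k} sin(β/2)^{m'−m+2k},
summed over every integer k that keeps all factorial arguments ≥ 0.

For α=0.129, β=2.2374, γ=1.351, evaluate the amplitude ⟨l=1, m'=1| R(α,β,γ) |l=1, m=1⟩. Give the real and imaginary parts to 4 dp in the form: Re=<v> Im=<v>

First d^1_{1,1}(β=2.2374), then the phase factors e^{-i(1)α} and e^{-i(1)γ}:
With c≡cos(β/2)=0.436852 and s≡sin(β/2)=0.899533, N=[2·1·2·1]^{1/2}=2.000000
k: max(0,(1)−(1))=0 … min(1+(1),1−(1))=0
  k=0: (−1)^0·2.0000/(2)·0.4369^2·0.8995^0 = +0.190840
d^1_{1,1}(2.2374) = +0.190840
Attach z-rotation phases: D = e^{-i(1)(0.129)}·(+0.190840)·e^{-i(1)(1.351)} = +0.017304-0.190054i

Re=0.0173 Im=-0.1901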